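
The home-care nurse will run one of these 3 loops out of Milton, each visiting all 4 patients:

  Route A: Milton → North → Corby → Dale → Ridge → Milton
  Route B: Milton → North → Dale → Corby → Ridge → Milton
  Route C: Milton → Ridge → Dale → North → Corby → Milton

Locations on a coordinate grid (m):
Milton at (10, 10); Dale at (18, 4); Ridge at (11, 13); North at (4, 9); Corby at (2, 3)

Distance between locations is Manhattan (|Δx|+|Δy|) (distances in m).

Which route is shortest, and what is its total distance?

Route A: 7 + 8 + 17 + 16 + 4 = 52
Route B: 7 + 19 + 17 + 19 + 4 = 66
Route C: 4 + 16 + 19 + 8 + 15 = 62

Shortest is Route A, total 52 m.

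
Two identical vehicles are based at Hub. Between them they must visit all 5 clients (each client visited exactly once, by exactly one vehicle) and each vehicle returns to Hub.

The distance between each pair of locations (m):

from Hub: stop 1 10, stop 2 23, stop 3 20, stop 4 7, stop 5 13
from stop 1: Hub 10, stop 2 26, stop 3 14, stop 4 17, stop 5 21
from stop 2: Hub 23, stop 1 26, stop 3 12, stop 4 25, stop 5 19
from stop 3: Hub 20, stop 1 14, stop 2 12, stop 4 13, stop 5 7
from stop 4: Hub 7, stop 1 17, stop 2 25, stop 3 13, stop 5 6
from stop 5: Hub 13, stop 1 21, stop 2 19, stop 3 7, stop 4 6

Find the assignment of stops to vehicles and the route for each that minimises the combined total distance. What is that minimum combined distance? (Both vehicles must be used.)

Check every non-empty split of the stops between the two vehicles; for each half take its own optimal tour:
  {stop 1} + {stop 2, stop 3, stop 4, stop 5}: 20 + 55 = 75
  {stop 2} + {stop 1, stop 3, stop 4, stop 5}: 46 + 44 = 90
  {stop 1, stop 2} + {stop 3, stop 4, stop 5}: 59 + 40 = 99
  {stop 3} + {stop 1, stop 2, stop 4, stop 5}: 40 + 68 = 108
  {stop 1, stop 3} + {stop 2, stop 4, stop 5}: 44 + 55 = 99
  {stop 2, stop 3} + {stop 1, stop 4, stop 5}: 55 + 44 = 99
  … (15 splits in total)
Best: vehicle 1 Hub → stop 1 → Hub = 20; vehicle 2 Hub → stop 2 → stop 3 → stop 5 → stop 4 → Hub = 55; combined 75.

Minimum combined distance: 75 m.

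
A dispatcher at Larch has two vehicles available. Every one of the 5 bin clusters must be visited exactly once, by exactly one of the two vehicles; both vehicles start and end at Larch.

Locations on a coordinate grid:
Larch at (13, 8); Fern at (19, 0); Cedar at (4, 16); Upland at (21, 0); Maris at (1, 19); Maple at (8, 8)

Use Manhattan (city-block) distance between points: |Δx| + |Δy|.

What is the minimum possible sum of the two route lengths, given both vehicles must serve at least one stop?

78 — the smallest possible combined total.

Check every non-empty split of the stops between the two vehicles; for each half take its own optimal tour:
  {Fern} + {Cedar, Upland, Maris, Maple}: 28 + 78 = 106
  {Cedar} + {Fern, Upland, Maris, Maple}: 34 + 78 = 112
  {Fern, Cedar} + {Upland, Maris, Maple}: 62 + 78 = 140
  {Upland} + {Fern, Cedar, Maris, Maple}: 32 + 74 = 106
  {Fern, Upland} + {Cedar, Maris, Maple}: 32 + 46 = 78
  {Cedar, Upland} + {Fern, Maris, Maple}: 66 + 74 = 140
  … (15 splits in total)
Best: vehicle 1 Larch → Fern → Upland → Larch = 32; vehicle 2 Larch → Cedar → Maris → Maple → Larch = 46; combined 78.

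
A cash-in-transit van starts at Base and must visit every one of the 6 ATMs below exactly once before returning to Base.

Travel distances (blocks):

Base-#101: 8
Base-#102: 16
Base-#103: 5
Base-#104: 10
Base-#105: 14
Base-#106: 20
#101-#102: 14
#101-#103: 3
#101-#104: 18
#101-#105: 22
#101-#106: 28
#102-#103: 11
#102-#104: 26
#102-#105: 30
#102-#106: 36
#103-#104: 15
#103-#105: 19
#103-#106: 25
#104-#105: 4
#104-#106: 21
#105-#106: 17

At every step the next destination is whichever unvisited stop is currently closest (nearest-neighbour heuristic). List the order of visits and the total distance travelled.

89 blocks along Base → #103 → #101 → #102 → #104 → #105 → #106 → Base.

Base → [#103:5 / #101:8 / #104:10 / #105:14 / #102:16 / #106:20] → #103 (5)
#103 → [#101:3 / #102:11 / #104:15 / #105:19 / #106:25] → #101 (3)
#101 → [#102:14 / #104:18 / #105:22 / #106:28] → #102 (14)
#102 → [#104:26 / #105:30 / #106:36] → #104 (26)
#104 → [#105:4 / #106:21] → #105 (4)
#105 → [#106:17] → #106 (17)
Return #106→Base: 20.
Total = 5 + 3 + 14 + 26 + 4 + 17 + 20 = 89.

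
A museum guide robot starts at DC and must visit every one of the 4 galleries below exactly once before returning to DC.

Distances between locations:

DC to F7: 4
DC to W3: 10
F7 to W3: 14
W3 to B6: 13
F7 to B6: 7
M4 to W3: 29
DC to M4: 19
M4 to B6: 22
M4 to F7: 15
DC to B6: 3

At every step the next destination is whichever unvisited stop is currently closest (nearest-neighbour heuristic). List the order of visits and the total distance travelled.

DC → [B6:3 / F7:4 / W3:10 / M4:19] → B6 (3)
B6 → [F7:7 / W3:13 / M4:22] → F7 (7)
F7 → [W3:14 / M4:15] → W3 (14)
W3 → [M4:29] → M4 (29)
Return M4→DC: 19.
Total = 3 + 7 + 14 + 29 + 19 = 72.

72 along DC → B6 → F7 → W3 → M4 → DC.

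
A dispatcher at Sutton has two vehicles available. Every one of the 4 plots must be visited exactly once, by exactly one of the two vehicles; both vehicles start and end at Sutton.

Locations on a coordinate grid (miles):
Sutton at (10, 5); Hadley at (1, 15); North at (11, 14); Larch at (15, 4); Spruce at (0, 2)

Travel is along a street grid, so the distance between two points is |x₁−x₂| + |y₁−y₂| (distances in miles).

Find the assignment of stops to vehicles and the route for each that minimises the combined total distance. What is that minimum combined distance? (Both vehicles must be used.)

60 miles — the smallest possible combined total.

There are 2^3 − 1 = 7 ways to divide the 4 stops into two non-empty groups. For each, the best each vehicle can do is its own shortest tour through its group:
  {Hadley} + {North, Larch, Spruce}: 38 + 54 = 92
  {North} + {Hadley, Larch, Spruce}: 20 + 56 = 76
  {Hadley, North} + {Larch, Spruce}: 40 + 36 = 76
  {Larch} + {Hadley, North, Spruce}: 12 + 48 = 60
  {Hadley, Larch} + {North, Spruce}: 50 + 46 = 96
  {North, Larch} + {Hadley, Spruce}: 30 + 46 = 76
  … (7 splits in total)
Best: vehicle 1 Sutton → Larch → Sutton = 12; vehicle 2 Sutton → North → Hadley → Spruce → Sutton = 48; combined 60.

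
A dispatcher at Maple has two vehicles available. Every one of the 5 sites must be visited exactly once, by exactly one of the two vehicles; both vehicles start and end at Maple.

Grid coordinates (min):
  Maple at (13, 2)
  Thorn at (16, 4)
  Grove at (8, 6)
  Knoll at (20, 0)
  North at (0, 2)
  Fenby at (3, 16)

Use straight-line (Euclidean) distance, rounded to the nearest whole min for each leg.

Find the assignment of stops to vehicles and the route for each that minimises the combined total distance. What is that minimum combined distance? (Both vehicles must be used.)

Check every non-empty split of the stops between the two vehicles; for each half take its own optimal tour:
  {Thorn} + {Grove, Knoll, North, Fenby}: 8 + 58 = 66
  {Grove} + {Thorn, Knoll, North, Fenby}: 12 + 58 = 70
  {Thorn, Grove} + {Knoll, North, Fenby}: 18 + 57 = 75
  {Knoll} + {Thorn, Grove, North, Fenby}: 14 + 50 = 64
  {Thorn, Knoll} + {Grove, North, Fenby}: 17 + 44 = 61
  {Grove, Knoll} + {Thorn, North, Fenby}: 26 + 49 = 75
  … (15 splits in total)
Best: vehicle 1 Maple → Thorn → Knoll → Maple = 17; vehicle 2 Maple → Grove → Fenby → North → Maple = 44; combined 61.

61 min — the smallest possible combined total.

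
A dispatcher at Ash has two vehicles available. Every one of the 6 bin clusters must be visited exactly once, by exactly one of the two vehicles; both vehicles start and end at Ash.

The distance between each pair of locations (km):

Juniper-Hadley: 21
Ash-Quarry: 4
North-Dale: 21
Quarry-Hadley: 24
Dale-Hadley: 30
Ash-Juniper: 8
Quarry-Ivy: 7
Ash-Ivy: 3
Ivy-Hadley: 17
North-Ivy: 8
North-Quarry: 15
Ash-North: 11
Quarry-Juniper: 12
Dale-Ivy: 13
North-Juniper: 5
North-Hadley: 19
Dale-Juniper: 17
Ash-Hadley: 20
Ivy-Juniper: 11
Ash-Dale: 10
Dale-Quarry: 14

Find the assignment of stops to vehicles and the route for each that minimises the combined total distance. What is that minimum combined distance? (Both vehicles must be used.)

Minimum combined distance: 79 km.

Try each way of splitting the stops between the two vehicles (each non-empty) and, for each split, find the best tour for each vehicle:
  {North} + {Dale, Quarry, Ivy, Juniper, Hadley}: 22 + 76 = 98
  {Dale} + {North, Quarry, Ivy, Juniper, Hadley}: 20 + 60 = 80
  {North, Dale} + {Quarry, Ivy, Juniper, Hadley}: 42 + 57 = 99
  {Quarry} + {North, Dale, Ivy, Juniper, Hadley}: 8 + 71 = 79
  {North, Quarry} + {Dale, Ivy, Juniper, Hadley}: 30 + 68 = 98
  {Dale, Quarry} + {North, Ivy, Juniper, Hadley}: 28 + 52 = 80
  … (31 splits in total)
Best: vehicle 1 Ash → Quarry → Ash = 8; vehicle 2 Ash → Dale → Juniper → North → Hadley → Ivy → Ash = 71; combined 79.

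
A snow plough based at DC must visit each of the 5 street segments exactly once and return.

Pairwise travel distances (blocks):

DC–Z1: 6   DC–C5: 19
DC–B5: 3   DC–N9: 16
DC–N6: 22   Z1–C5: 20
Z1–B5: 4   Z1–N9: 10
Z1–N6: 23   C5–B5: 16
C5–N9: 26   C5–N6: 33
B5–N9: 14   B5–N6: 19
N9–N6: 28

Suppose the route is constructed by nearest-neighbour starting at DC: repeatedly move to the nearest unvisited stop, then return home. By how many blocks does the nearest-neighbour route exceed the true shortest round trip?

DC: B5=3, Z1=6, N9=16, C5=19, N6=22 ⇒ B5
B5: Z1=4, N9=14, C5=16, N6=19 ⇒ Z1
Z1: N9=10, C5=20, N6=23 ⇒ N9
N9: C5=26, N6=28 ⇒ C5
C5: N6=33 ⇒ N6
NN route DC → B5 → Z1 → N9 → C5 → N6 → DC costs 98.
Optimal: DC → Z1 → N9 → N6 → C5 → B5 → DC costs 96 (by enumerating all 60 distinct tours).
Excess = 98 − 96 = 2.

The nearest-neighbour route is 2 blocks longer than optimal.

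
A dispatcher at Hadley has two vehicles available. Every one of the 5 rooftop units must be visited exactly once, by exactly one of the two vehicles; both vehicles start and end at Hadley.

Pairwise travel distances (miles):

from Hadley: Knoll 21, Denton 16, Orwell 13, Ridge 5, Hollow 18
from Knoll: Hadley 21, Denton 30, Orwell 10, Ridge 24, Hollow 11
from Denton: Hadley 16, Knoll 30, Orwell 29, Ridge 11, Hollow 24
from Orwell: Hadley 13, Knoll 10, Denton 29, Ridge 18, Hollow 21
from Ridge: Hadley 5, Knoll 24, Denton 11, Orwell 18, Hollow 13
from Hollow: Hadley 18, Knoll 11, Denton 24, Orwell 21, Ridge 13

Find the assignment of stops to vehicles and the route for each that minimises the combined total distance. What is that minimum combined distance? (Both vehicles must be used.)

84 miles — the smallest possible combined total.

Check every non-empty split of the stops between the two vehicles; for each half take its own optimal tour:
  {Knoll} + {Denton, Orwell, Ridge, Hollow}: 42 + 74 = 116
  {Denton} + {Knoll, Orwell, Ridge, Hollow}: 32 + 52 = 84
  {Knoll, Denton} + {Orwell, Ridge, Hollow}: 67 + 52 = 119
  {Orwell} + {Knoll, Denton, Ridge, Hollow}: 26 + 72 = 98
  {Knoll, Orwell} + {Denton, Ridge, Hollow}: 44 + 58 = 102
  {Denton, Orwell} + {Knoll, Ridge, Hollow}: 58 + 50 = 108
  … (15 splits in total)
Best: vehicle 1 Hadley → Denton → Hadley = 32; vehicle 2 Hadley → Orwell → Knoll → Hollow → Ridge → Hadley = 52; combined 84.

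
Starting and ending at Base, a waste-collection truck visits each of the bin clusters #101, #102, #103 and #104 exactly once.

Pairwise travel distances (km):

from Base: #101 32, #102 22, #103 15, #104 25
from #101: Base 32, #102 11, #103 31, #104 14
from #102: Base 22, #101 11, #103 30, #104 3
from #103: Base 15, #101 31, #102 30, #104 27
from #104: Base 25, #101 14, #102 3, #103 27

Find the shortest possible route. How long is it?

85 km — the shortest possible round trip.

There are 12 distinct closed tours to check (reversals are equivalent).
Base-#101-#102-#103-#104-Base: 32+11+30+27+25 = 125
Base-#101-#102-#104-#103-Base: 32+11+3+27+15 = 88
Base-#101-#103-#102-#104-Base: 32+31+30+3+25 = 121
Base-#101-#103-#104-#102-Base: 32+31+27+3+22 = 115
Base-#101-#104-#102-#103-Base: 32+14+3+30+15 = 94
Base-#101-#104-#103-#102-Base: 32+14+27+30+22 = 125
Base-#102-#101-#103-#104-Base: 22+11+31+27+25 = 116
Base-#102-#101-#104-#103-Base: 22+11+14+27+15 = 89
Base-#102-#103-#101-#104-Base: 22+30+31+14+25 = 122
Base-#102-#104-#101-#103-Base: 22+3+14+31+15 = 85
Base-#103-#101-#102-#104-Base: 15+31+11+3+25 = 85
Base-#103-#102-#101-#104-Base: 15+30+11+14+25 = 95
The minimum is 85.
One optimal route: Base → #102 → #104 → #101 → #103 → Base (or its reverse).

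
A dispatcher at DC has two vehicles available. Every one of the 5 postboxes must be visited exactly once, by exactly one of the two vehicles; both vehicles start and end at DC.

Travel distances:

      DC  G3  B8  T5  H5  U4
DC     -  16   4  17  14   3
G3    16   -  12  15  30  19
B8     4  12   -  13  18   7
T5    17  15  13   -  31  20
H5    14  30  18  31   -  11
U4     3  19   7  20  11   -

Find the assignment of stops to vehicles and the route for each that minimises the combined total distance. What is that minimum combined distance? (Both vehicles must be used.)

Try each way of splitting the stops between the two vehicles (each non-empty) and, for each split, find the best tour for each vehicle:
  {G3} + {B8, T5, H5, U4}: 32 + 62 = 94
  {B8} + {G3, T5, H5, U4}: 8 + 76 = 84
  {G3, B8} + {T5, H5, U4}: 32 + 62 = 94
  {T5} + {G3, B8, H5, U4}: 34 + 60 = 94
  {G3, T5} + {B8, H5, U4}: 48 + 36 = 84
  {B8, T5} + {G3, H5, U4}: 34 + 60 = 94
  … (15 splits in total)
  {G3, B8, T5} + {H5, U4}: 48 + 28 = 76  ← best
Best: vehicle 1 DC → G3 → T5 → B8 → DC = 48; vehicle 2 DC → H5 → U4 → DC = 28; combined 76.

Minimum combined distance: 76.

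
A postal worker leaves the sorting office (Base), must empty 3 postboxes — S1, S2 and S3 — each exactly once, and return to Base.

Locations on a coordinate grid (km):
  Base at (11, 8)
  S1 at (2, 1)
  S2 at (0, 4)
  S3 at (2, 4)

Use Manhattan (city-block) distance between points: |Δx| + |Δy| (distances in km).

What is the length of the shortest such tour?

36 km — the shortest possible round trip.

There are 3 distinct closed tours to check (reversals are equivalent).
Base → S1 → S2 → S3 → Base: 16+5+2+13 = 36
Base → S1 → S3 → S2 → Base: 16+3+2+15 = 36
Base → S2 → S1 → S3 → Base: 15+5+3+13 = 36
The minimum is 36.
One optimal route: Base → S1 → S2 → S3 → Base (or its reverse).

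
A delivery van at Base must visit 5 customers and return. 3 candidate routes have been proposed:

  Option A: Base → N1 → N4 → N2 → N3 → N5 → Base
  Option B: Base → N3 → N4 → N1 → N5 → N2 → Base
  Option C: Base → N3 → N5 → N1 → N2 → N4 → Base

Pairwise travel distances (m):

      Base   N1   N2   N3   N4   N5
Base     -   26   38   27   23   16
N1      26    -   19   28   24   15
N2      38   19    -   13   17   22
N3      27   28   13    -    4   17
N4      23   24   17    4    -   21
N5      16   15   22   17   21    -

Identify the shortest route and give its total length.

Option A: 26 + 24 + 17 + 13 + 17 + 16 = 113
Option B: 27 + 4 + 24 + 15 + 22 + 38 = 130
Option C: 27 + 17 + 15 + 19 + 17 + 23 = 118

113 m — Option A is the shortest.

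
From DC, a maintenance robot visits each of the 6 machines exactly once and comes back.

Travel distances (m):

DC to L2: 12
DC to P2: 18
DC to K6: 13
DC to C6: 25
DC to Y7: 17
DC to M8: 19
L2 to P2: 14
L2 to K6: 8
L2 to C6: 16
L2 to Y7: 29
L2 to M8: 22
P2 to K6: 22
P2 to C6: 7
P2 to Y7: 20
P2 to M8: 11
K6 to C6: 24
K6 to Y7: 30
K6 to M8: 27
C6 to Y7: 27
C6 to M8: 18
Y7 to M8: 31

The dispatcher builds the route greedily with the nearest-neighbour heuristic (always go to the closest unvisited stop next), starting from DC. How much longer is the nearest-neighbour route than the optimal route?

DC: L2=12, K6=13, Y7=17, P2=18, M8=19, C6=25 ⇒ L2
L2: K6=8, P2=14, C6=16, M8=22, Y7=29 ⇒ K6
K6: P2=22, C6=24, M8=27, Y7=30 ⇒ P2
P2: C6=7, M8=11, Y7=20 ⇒ C6
C6: M8=18, Y7=27 ⇒ M8
M8: Y7=31 ⇒ Y7
NN route DC → L2 → K6 → P2 → C6 → M8 → Y7 → DC costs 115.
Optimal: DC → K6 → L2 → C6 → P2 → M8 → Y7 → DC costs 103 (by enumerating all 360 distinct tours).
Excess = 115 − 103 = 12.

12 m longer than the optimal tour.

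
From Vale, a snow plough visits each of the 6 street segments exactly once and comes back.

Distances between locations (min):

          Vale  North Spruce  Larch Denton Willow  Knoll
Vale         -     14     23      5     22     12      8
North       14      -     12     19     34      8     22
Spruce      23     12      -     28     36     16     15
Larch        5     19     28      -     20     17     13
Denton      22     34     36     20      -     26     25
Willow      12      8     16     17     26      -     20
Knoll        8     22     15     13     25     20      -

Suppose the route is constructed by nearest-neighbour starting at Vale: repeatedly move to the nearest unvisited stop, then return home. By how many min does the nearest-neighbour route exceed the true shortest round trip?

From Vale: Larch=5, Knoll=8, Willow=12, North=14, Denton=22, Spruce=23 → choose Larch (5).
From Larch: Knoll=13, Willow=17, North=19, Denton=20, Spruce=28 → choose Knoll (13).
From Knoll: Spruce=15, Willow=20, North=22, Denton=25 → choose Spruce (15).
From Spruce: North=12, Willow=16, Denton=36 → choose North (12).
From North: Willow=8, Denton=34 → choose Willow (8).
From Willow: Denton=26 → choose Denton (26).
NN route Vale → Larch → Knoll → Spruce → North → Willow → Denton → Vale costs 101.
Optimal: Vale → Larch → Denton → Willow → North → Spruce → Knoll → Vale costs 94 (by enumerating all 360 distinct tours).
Excess = 101 − 94 = 7.

Excess over optimum: 7 min.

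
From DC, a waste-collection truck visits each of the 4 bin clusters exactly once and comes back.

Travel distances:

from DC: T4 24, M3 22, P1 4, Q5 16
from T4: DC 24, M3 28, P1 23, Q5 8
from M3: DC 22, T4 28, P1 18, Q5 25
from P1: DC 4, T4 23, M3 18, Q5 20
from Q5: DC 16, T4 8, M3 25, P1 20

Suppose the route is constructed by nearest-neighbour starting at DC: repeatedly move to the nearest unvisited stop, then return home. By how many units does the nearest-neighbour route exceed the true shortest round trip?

From DC: P1=4, Q5=16, M3=22, T4=24 → choose P1 (4).
From P1: M3=18, Q5=20, T4=23 → choose M3 (18).
From M3: Q5=25, T4=28 → choose Q5 (25).
From Q5: T4=8 → choose T4 (8).
NN route DC → P1 → M3 → Q5 → T4 → DC costs 79.
Optimal: DC → P1 → M3 → T4 → Q5 → DC costs 74 (by enumerating all 12 distinct tours).
Excess = 79 − 74 = 5.

The nearest-neighbour route is 5 longer than optimal.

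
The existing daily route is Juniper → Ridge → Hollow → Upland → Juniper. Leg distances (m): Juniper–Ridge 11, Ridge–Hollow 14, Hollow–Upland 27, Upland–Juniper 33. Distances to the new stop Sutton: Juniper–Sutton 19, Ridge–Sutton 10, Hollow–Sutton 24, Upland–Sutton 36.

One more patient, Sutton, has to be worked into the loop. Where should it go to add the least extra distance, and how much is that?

Insertion cost between consecutive stops i–j is d(i,Sutton) + d(Sutton,j) − d(i,j):
  between Juniper and Ridge: 19 + 10 − 11 = 18
  between Ridge and Hollow: 10 + 24 − 14 = 20
  between Hollow and Upland: 24 + 36 − 27 = 33
  between Upland and Juniper: 36 + 19 − 33 = 22
Cheapest insertion is between Juniper and Ridge, adding 18.
New total = 85 + 18 = 103.

+18 m — insert Sutton between Juniper and Ridge.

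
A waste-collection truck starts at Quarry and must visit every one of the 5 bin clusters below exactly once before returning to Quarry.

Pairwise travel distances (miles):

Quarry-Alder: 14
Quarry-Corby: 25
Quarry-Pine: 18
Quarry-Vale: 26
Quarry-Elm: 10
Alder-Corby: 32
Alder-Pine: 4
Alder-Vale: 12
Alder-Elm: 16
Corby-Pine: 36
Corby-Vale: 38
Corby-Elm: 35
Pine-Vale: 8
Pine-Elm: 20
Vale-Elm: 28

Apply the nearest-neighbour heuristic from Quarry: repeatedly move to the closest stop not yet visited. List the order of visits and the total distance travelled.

Total distance 101 miles via the nearest-neighbour route Quarry → Elm → Alder → Pine → Vale → Corby → Quarry.

From Quarry: distances to unvisited — Elm=10, Alder=14, Pine=18, Corby=25, Vale=26. Nearest is Elm (10).
From Elm: distances to unvisited — Alder=16, Pine=20, Vale=28, Corby=35. Nearest is Alder (16).
From Alder: distances to unvisited — Pine=4, Vale=12, Corby=32. Nearest is Pine (4).
From Pine: distances to unvisited — Vale=8, Corby=36. Nearest is Vale (8).
From Vale: distances to unvisited — Corby=38. Nearest is Corby (38).
Return Corby→Quarry: 25.
Total = 10 + 16 + 4 + 8 + 38 + 25 = 101.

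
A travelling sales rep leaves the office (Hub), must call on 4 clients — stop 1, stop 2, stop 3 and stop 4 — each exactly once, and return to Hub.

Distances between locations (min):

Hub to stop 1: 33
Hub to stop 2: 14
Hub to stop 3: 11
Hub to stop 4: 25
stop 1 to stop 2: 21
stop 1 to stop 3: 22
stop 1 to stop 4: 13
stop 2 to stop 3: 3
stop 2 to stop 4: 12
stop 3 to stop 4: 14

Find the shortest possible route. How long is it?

72 min — the shortest possible round trip.

Hub-stop 1-stop 2-stop 3-stop 4-Hub: 33+21+3+14+25 = 96
Hub-stop 1-stop 2-stop 4-stop 3-Hub: 33+21+12+14+11 = 91
Hub-stop 1-stop 3-stop 2-stop 4-Hub: 33+22+3+12+25 = 95
Hub-stop 1-stop 3-stop 4-stop 2-Hub: 33+22+14+12+14 = 95
Hub-stop 1-stop 4-stop 2-stop 3-Hub: 33+13+12+3+11 = 72
Hub-stop 1-stop 4-stop 3-stop 2-Hub: 33+13+14+3+14 = 77
Hub-stop 2-stop 1-stop 3-stop 4-Hub: 14+21+22+14+25 = 96
Hub-stop 2-stop 1-stop 4-stop 3-Hub: 14+21+13+14+11 = 73
Hub-stop 2-stop 3-stop 1-stop 4-Hub: 14+3+22+13+25 = 77
Hub-stop 2-stop 4-stop 1-stop 3-Hub: 14+12+13+22+11 = 72
Hub-stop 3-stop 1-stop 2-stop 4-Hub: 11+22+21+12+25 = 91
Hub-stop 3-stop 2-stop 1-stop 4-Hub: 11+3+21+13+25 = 73
The minimum is 72.
One optimal route: Hub → stop 1 → stop 4 → stop 2 → stop 3 → Hub (or its reverse).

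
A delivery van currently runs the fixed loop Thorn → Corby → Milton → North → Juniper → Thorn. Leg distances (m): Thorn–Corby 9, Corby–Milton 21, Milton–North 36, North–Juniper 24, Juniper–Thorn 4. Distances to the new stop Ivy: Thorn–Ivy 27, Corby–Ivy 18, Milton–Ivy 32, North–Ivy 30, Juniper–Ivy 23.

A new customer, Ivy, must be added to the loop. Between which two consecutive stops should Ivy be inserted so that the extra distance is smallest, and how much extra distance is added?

Insertion cost between consecutive stops i–j is d(i,Ivy) + d(Ivy,j) − d(i,j):
  between Thorn and Corby: 27 + 18 − 9 = 36
  between Corby and Milton: 18 + 32 − 21 = 29
  between Milton and North: 32 + 30 − 36 = 26
  between North and Juniper: 30 + 23 − 24 = 29
  between Juniper and Thorn: 23 + 27 − 4 = 46
Cheapest insertion is between Milton and North, adding 26.
New total = 94 + 26 = 120.

Minimum extra distance: 26 m, inserting Ivy between Milton and North.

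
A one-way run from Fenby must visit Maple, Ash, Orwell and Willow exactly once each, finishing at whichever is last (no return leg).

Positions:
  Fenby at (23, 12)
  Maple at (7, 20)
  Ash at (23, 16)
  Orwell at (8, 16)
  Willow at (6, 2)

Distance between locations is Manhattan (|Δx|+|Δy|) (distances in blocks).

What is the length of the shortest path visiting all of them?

There are 4! = 24 possible orderings.
Fenby - Maple - Ash - Orwell - Willow: 24+20+15+16 = 75
Fenby - Maple - Ash - Willow - Orwell: 24+20+31+16 = 91
Fenby - Maple - Orwell - Ash - Willow: 24+5+15+31 = 75
Fenby - Maple - Orwell - Willow - Ash: 24+5+16+31 = 76
Fenby - Maple - Willow - Ash - Orwell: 24+19+31+15 = 89
Fenby - Maple - Willow - Orwell - Ash: 24+19+16+15 = 74
Fenby - Ash - Maple - Orwell - Willow: 4+20+5+16 = 45
Fenby - Ash - Maple - Willow - Orwell: 4+20+19+16 = 59
Fenby - Ash - Orwell - Maple - Willow: 4+15+5+19 = 43
Fenby - Ash - Orwell - Willow - Maple: 4+15+16+19 = 54
Fenby - Ash - Willow - Maple - Orwell: 4+31+19+5 = 59
Fenby - Ash - Willow - Orwell - Maple: 4+31+16+5 = 56
Fenby - Orwell - Maple - Ash - Willow: 19+5+20+31 = 75
Fenby - Orwell - Maple - Willow - Ash: 19+5+19+31 = 74
… (10 more)
The minimum is 43.
One shortest path: Fenby → Ash → Orwell → Maple → Willow.

Shortest open route: 43 blocks.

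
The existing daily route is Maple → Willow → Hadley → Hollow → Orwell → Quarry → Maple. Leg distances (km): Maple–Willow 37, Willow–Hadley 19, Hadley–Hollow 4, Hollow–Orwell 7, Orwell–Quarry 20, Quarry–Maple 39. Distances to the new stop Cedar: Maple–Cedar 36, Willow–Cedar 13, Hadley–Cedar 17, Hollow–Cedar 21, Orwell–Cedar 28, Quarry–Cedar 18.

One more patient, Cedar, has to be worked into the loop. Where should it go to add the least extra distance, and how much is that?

Insertion cost between consecutive stops i–j is d(i,Cedar) + d(Cedar,j) − d(i,j):
  between Maple and Willow: 36 + 13 − 37 = 12
  between Willow and Hadley: 13 + 17 − 19 = 11
  between Hadley and Hollow: 17 + 21 − 4 = 34
  between Hollow and Orwell: 21 + 28 − 7 = 42
  between Orwell and Quarry: 28 + 18 − 20 = 26
  between Quarry and Maple: 18 + 36 − 39 = 15
Cheapest insertion is between Willow and Hadley, adding 11.
New total = 126 + 11 = 137.

Minimum extra distance: 11 km, inserting Cedar between Willow and Hadley.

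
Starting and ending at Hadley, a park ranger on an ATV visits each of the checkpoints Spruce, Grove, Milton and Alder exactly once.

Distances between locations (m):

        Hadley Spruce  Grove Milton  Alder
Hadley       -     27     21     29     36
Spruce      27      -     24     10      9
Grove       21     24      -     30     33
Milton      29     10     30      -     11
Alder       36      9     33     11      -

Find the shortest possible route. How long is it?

There are 12 distinct closed tours to check (reversals are equivalent).
Hadley → Spruce → Grove → Milton → Alder → Hadley: 27+24+30+11+36 = 128
Hadley → Spruce → Grove → Alder → Milton → Hadley: 27+24+33+11+29 = 124
Hadley → Spruce → Milton → Grove → Alder → Hadley: 27+10+30+33+36 = 136
Hadley → Spruce → Milton → Alder → Grove → Hadley: 27+10+11+33+21 = 102
Hadley → Spruce → Alder → Grove → Milton → Hadley: 27+9+33+30+29 = 128
Hadley → Spruce → Alder → Milton → Grove → Hadley: 27+9+11+30+21 = 98
Hadley → Grove → Spruce → Milton → Alder → Hadley: 21+24+10+11+36 = 102
Hadley → Grove → Spruce → Alder → Milton → Hadley: 21+24+9+11+29 = 94
Hadley → Grove → Milton → Spruce → Alder → Hadley: 21+30+10+9+36 = 106
Hadley → Grove → Alder → Spruce → Milton → Hadley: 21+33+9+10+29 = 102
Hadley → Milton → Spruce → Grove → Alder → Hadley: 29+10+24+33+36 = 132
Hadley → Milton → Grove → Spruce → Alder → Hadley: 29+30+24+9+36 = 128
The minimum is 94.
One optimal route: Hadley → Grove → Spruce → Alder → Milton → Hadley (or its reverse).

Shortest round trip = 94 m.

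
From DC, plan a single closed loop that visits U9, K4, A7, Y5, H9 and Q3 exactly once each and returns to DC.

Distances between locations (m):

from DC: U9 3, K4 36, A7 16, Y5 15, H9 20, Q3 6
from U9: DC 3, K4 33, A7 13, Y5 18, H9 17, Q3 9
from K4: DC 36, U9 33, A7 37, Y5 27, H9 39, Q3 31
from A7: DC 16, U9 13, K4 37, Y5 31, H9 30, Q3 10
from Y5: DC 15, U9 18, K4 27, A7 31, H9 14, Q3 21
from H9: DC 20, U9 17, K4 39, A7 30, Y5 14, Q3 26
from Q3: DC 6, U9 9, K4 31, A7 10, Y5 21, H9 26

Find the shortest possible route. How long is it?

Shortest round trip = 114 m.

There are 360 distinct closed tours to check (reversals are equivalent).
DC-U9-K4-A7-Y5-H9-Q3-DC: 3+33+37+31+14+26+6 = 150
DC-U9-K4-A7-Y5-Q3-H9-DC: 3+33+37+31+21+26+20 = 171
DC-U9-K4-A7-H9-Y5-Q3-DC: 3+33+37+30+14+21+6 = 144
DC-U9-K4-A7-H9-Q3-Y5-DC: 3+33+37+30+26+21+15 = 165
DC-U9-K4-A7-Q3-Y5-H9-DC: 3+33+37+10+21+14+20 = 138
DC-U9-K4-A7-Q3-H9-Y5-DC: 3+33+37+10+26+14+15 = 138
DC-U9-K4-Y5-A7-H9-Q3-DC: 3+33+27+31+30+26+6 = 156
DC-U9-K4-Y5-A7-Q3-H9-DC: 3+33+27+31+10+26+20 = 150
… (352 more)
DC-U9-H9-Y5-K4-A7-Q3-DC: 3+17+14+27+37+10+6 = 114  ← best
The minimum is 114.
One optimal route: DC → U9 → H9 → Y5 → K4 → A7 → Q3 → DC (or its reverse).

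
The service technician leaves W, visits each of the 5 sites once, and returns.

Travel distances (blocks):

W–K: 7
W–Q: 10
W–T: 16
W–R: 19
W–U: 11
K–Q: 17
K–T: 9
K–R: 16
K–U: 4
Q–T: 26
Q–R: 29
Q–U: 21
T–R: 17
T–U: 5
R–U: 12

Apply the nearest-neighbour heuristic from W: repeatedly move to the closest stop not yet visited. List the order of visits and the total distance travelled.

Total distance 72 blocks via the nearest-neighbour route W → K → U → T → R → Q → W.

At W the remaining stops are K 7, Q 10, U 11, T 16, R 19; go to K.
At K the remaining stops are U 4, T 9, R 16, Q 17; go to U.
At U the remaining stops are T 5, R 12, Q 21; go to T.
At T the remaining stops are R 17, Q 26; go to R.
At R the remaining stops are Q 29; go to Q.
Return Q→W: 10.
Total = 7 + 4 + 5 + 17 + 29 + 10 = 72.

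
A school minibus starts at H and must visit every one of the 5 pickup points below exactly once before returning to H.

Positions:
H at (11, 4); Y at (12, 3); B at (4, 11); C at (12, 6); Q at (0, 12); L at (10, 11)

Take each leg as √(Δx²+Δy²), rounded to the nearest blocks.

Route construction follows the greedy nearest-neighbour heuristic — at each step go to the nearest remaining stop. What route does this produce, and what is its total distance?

H → [Y:1 / C:2 / L:7 / B:10 / Q:14] → Y (1)
Y → [C:3 / L:8 / B:11 / Q:15] → C (3)
C → [L:5 / B:9 / Q:13] → L (5)
L → [B:6 / Q:10] → B (6)
B → [Q:4] → Q (4)
Return Q→H: 14.
Total = 1 + 3 + 5 + 6 + 4 + 14 = 33.

33 blocks along H → Y → C → L → B → Q → H.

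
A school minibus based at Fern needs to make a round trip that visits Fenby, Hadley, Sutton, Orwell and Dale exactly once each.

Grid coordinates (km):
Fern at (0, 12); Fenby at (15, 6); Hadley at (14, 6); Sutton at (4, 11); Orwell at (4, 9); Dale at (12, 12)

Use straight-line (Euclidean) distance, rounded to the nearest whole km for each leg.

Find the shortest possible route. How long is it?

Fern→Fenby→Hadley→Sutton→Orwell→Dale→Fern: 16+1+11+2+9+12 = 51
Fern→Fenby→Hadley→Sutton→Dale→Orwell→Fern: 16+1+11+8+9+5 = 50
Fern→Fenby→Hadley→Orwell→Sutton→Dale→Fern: 16+1+10+2+8+12 = 49
Fern→Fenby→Hadley→Orwell→Dale→Sutton→Fern: 16+1+10+9+8+4 = 48
Fern→Fenby→Hadley→Dale→Sutton→Orwell→Fern: 16+1+6+8+2+5 = 38
Fern→Fenby→Hadley→Dale→Orwell→Sutton→Fern: 16+1+6+9+2+4 = 38
Fern→Fenby→Sutton→Hadley→Orwell→Dale→Fern: 16+12+11+10+9+12 = 70
Fern→Fenby→Sutton→Hadley→Dale→Orwell→Fern: 16+12+11+6+9+5 = 59
Fern→Fenby→Sutton→Orwell→Hadley→Dale→Fern: 16+12+2+10+6+12 = 58
Fern→Fenby→Sutton→Orwell→Dale→Hadley→Fern: 16+12+2+9+6+15 = 60
Fern→Fenby→Sutton→Dale→Hadley→Orwell→Fern: 16+12+8+6+10+5 = 57
Fern→Fenby→Sutton→Dale→Orwell→Hadley→Fern: 16+12+8+9+10+15 = 70
Fern→Fenby→Orwell→Hadley→Sutton→Dale→Fern: 16+11+10+11+8+12 = 68
Fern→Fenby→Orwell→Hadley→Dale→Sutton→Fern: 16+11+10+6+8+4 = 55
… (46 more)
Fern→Sutton→Dale→Fenby→Hadley→Orwell→Fern: 4+8+7+1+10+5 = 35  ← best
The minimum is 35.
One optimal route: Fern → Sutton → Dale → Fenby → Hadley → Orwell → Fern (or its reverse).

Shortest round trip = 35 km.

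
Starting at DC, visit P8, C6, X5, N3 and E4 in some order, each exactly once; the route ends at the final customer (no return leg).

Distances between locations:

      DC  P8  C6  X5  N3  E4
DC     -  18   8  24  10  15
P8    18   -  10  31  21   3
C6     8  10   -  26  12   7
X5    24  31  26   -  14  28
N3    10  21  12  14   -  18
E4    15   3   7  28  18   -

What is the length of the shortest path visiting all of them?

Shortest open route: 53.

There are 5! = 120 possible orderings.
DC → P8 → C6 → X5 → N3 → E4: 18+10+26+14+18 = 86
DC → P8 → C6 → X5 → E4 → N3: 18+10+26+28+18 = 100
DC → P8 → C6 → N3 → X5 → E4: 18+10+12+14+28 = 82
DC → P8 → C6 → N3 → E4 → X5: 18+10+12+18+28 = 86
DC → P8 → C6 → E4 → X5 → N3: 18+10+7+28+14 = 77
DC → P8 → C6 → E4 → N3 → X5: 18+10+7+18+14 = 67
DC → P8 → X5 → C6 → N3 → E4: 18+31+26+12+18 = 105
DC → P8 → X5 → C6 → E4 → N3: 18+31+26+7+18 = 100
DC → P8 → X5 → N3 → C6 → E4: 18+31+14+12+7 = 82
DC → P8 → X5 → N3 → E4 → C6: 18+31+14+18+7 = 88
DC → P8 → X5 → E4 → C6 → N3: 18+31+28+7+12 = 96
DC → P8 → X5 → E4 → N3 → C6: 18+31+28+18+12 = 107
DC → P8 → N3 → C6 → X5 → E4: 18+21+12+26+28 = 105
DC → P8 → N3 → C6 → E4 → X5: 18+21+12+7+28 = 86
… (106 more)
DC → C6 → P8 → E4 → N3 → X5: 8+10+3+18+14 = 53  ← best
The minimum is 53.
One shortest path: DC → C6 → P8 → E4 → N3 → X5.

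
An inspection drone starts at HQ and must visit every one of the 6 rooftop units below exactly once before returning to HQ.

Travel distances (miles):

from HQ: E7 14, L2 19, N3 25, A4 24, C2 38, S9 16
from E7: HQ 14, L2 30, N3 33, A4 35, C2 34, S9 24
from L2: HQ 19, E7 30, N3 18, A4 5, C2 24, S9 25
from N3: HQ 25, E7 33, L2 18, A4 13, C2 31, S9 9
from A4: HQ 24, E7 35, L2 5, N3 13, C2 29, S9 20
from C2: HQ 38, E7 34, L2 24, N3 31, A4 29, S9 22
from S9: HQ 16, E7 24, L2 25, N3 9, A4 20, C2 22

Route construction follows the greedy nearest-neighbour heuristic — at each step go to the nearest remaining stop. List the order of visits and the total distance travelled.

HQ → [E7:14 / S9:16 / L2:19 / A4:24 / N3:25 / C2:38] → E7 (14)
E7 → [S9:24 / L2:30 / N3:33 / C2:34 / A4:35] → S9 (24)
S9 → [N3:9 / A4:20 / C2:22 / L2:25] → N3 (9)
N3 → [A4:13 / L2:18 / C2:31] → A4 (13)
A4 → [L2:5 / C2:29] → L2 (5)
L2 → [C2:24] → C2 (24)
Return C2→HQ: 38.
Total = 14 + 24 + 9 + 13 + 5 + 24 + 38 = 127.

Total distance 127 miles via the nearest-neighbour route HQ → E7 → S9 → N3 → A4 → L2 → C2 → HQ.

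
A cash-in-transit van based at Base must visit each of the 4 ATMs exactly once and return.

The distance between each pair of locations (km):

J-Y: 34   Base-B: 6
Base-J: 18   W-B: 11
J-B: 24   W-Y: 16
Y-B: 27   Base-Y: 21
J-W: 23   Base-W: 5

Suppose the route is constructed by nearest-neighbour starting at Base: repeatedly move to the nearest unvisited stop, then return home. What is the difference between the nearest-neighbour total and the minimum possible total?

Excess over optimum: 10 km.

From Base: W=5, B=6, J=18, Y=21 → choose W (5).
From W: B=11, Y=16, J=23 → choose B (11).
From B: J=24, Y=27 → choose J (24).
From J: Y=34 → choose Y (34).
NN route Base → W → B → J → Y → Base costs 95.
Optimal: Base → J → Y → W → B → Base costs 85 (by enumerating all 12 distinct tours).
Excess = 95 − 85 = 10.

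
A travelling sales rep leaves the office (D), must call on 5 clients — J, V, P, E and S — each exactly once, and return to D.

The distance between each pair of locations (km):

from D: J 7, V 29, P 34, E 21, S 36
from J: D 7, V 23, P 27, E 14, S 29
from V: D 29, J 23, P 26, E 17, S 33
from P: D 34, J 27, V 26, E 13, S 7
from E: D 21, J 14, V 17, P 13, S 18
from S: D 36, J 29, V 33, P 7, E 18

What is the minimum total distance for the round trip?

Minimum total distance: 101 km.

With 5 stops there are 5!/2 = 60 distinct round trips (a route and its reverse cost the same).
D - J - V - P - E - S - D: 7+23+26+13+18+36 = 123
D - J - V - P - S - E - D: 7+23+26+7+18+21 = 102
D - J - V - E - P - S - D: 7+23+17+13+7+36 = 103
D - J - V - E - S - P - D: 7+23+17+18+7+34 = 106
D - J - V - S - P - E - D: 7+23+33+7+13+21 = 104
D - J - V - S - E - P - D: 7+23+33+18+13+34 = 128
D - J - P - V - E - S - D: 7+27+26+17+18+36 = 131
D - J - P - V - S - E - D: 7+27+26+33+18+21 = 132
D - J - P - E - V - S - D: 7+27+13+17+33+36 = 133
D - J - P - E - S - V - D: 7+27+13+18+33+29 = 127
D - J - P - S - V - E - D: 7+27+7+33+17+21 = 112
D - J - P - S - E - V - D: 7+27+7+18+17+29 = 105
D - J - E - V - P - S - D: 7+14+17+26+7+36 = 107
D - J - E - V - S - P - D: 7+14+17+33+7+34 = 112
… (46 more)
D - J - E - S - P - V - D: 7+14+18+7+26+29 = 101  ← best
The minimum is 101.
One optimal route: D → J → E → S → P → V → D (or its reverse).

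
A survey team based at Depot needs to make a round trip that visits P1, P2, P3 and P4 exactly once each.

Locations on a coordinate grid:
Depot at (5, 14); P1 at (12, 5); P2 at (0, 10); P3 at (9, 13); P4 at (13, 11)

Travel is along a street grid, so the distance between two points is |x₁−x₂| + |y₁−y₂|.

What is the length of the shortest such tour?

44 — the shortest possible round trip.

There are 12 distinct closed tours to check (reversals are equivalent).
Depot - P1 - P2 - P3 - P4 - Depot: 16+17+12+6+11 = 62
Depot - P1 - P2 - P4 - P3 - Depot: 16+17+14+6+5 = 58
Depot - P1 - P3 - P2 - P4 - Depot: 16+11+12+14+11 = 64
Depot - P1 - P3 - P4 - P2 - Depot: 16+11+6+14+9 = 56
Depot - P1 - P4 - P2 - P3 - Depot: 16+7+14+12+5 = 54
Depot - P1 - P4 - P3 - P2 - Depot: 16+7+6+12+9 = 50
Depot - P2 - P1 - P3 - P4 - Depot: 9+17+11+6+11 = 54
Depot - P2 - P1 - P4 - P3 - Depot: 9+17+7+6+5 = 44
Depot - P2 - P3 - P1 - P4 - Depot: 9+12+11+7+11 = 50
Depot - P2 - P4 - P1 - P3 - Depot: 9+14+7+11+5 = 46
Depot - P3 - P1 - P2 - P4 - Depot: 5+11+17+14+11 = 58
Depot - P3 - P2 - P1 - P4 - Depot: 5+12+17+7+11 = 52
The minimum is 44.
One optimal route: Depot → P2 → P1 → P4 → P3 → Depot (or its reverse).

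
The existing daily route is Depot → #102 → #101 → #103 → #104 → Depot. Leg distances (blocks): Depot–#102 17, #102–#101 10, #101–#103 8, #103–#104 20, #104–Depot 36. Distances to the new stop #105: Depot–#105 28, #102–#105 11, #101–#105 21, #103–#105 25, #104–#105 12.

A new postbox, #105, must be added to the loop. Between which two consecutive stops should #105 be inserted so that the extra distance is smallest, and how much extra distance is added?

Insertion cost between consecutive stops i–j is d(i,#105) + d(#105,j) − d(i,j):
  between Depot and #102: 28 + 11 − 17 = 22
  between #102 and #101: 11 + 21 − 10 = 22
  between #101 and #103: 21 + 25 − 8 = 38
  between #103 and #104: 25 + 12 − 20 = 17
  between #104 and Depot: 12 + 28 − 36 = 4
Cheapest insertion is between #104 and Depot, adding 4.
New total = 91 + 4 = 95.

Minimum extra distance: 4 blocks, inserting #105 between #104 and Depot.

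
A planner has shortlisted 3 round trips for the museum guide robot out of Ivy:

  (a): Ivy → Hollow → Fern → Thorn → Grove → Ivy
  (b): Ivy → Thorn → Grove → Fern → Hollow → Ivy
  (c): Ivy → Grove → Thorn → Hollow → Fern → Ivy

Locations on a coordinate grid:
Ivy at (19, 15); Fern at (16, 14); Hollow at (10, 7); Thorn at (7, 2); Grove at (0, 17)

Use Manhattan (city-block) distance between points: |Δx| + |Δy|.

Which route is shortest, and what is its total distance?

(a): 17 + 13 + 21 + 22 + 21 = 94
(b): 25 + 22 + 19 + 13 + 17 = 96
(c): 21 + 22 + 8 + 13 + 4 = 68

68 — (c) is the shortest.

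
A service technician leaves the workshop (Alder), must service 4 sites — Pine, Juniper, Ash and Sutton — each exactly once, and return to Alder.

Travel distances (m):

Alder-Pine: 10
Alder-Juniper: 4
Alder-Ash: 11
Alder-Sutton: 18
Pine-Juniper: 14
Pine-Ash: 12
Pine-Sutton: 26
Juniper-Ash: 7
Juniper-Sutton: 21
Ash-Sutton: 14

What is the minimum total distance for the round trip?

Minimum total distance: 61 m.

There are 12 distinct closed tours to check (reversals are equivalent).
Alder→Pine→Juniper→Ash→Sutton→Alder: 10+14+7+14+18 = 63
Alder→Pine→Juniper→Sutton→Ash→Alder: 10+14+21+14+11 = 70
Alder→Pine→Ash→Juniper→Sutton→Alder: 10+12+7+21+18 = 68
Alder→Pine→Ash→Sutton→Juniper→Alder: 10+12+14+21+4 = 61
Alder→Pine→Sutton→Juniper→Ash→Alder: 10+26+21+7+11 = 75
Alder→Pine→Sutton→Ash→Juniper→Alder: 10+26+14+7+4 = 61
Alder→Juniper→Pine→Ash→Sutton→Alder: 4+14+12+14+18 = 62
Alder→Juniper→Pine→Sutton→Ash→Alder: 4+14+26+14+11 = 69
Alder→Juniper→Ash→Pine→Sutton→Alder: 4+7+12+26+18 = 67
Alder→Juniper→Sutton→Pine→Ash→Alder: 4+21+26+12+11 = 74
Alder→Ash→Pine→Juniper→Sutton→Alder: 11+12+14+21+18 = 76
Alder→Ash→Juniper→Pine→Sutton→Alder: 11+7+14+26+18 = 76
The minimum is 61.
One optimal route: Alder → Pine → Ash → Sutton → Juniper → Alder (or its reverse).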